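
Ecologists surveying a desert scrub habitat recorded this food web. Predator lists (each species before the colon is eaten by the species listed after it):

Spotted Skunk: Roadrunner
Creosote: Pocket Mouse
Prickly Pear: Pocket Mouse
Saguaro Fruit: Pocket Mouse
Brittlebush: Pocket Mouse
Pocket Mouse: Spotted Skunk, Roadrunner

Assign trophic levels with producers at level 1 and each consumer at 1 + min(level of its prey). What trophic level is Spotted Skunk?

Trophic level 3

Creosote is a producer → level 1.
Pocket Mouse eats Creosote → level 2.
Spotted Skunk eats Pocket Mouse → level 3.
No prey of Spotted Skunk is below level 2, so 3 is the minimum.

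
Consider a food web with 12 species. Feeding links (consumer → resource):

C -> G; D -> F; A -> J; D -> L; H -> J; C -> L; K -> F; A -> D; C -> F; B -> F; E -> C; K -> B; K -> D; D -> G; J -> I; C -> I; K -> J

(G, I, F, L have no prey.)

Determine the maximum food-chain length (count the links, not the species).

2 links

One longest chain: I → J → H.
It has 3 species and 2 links.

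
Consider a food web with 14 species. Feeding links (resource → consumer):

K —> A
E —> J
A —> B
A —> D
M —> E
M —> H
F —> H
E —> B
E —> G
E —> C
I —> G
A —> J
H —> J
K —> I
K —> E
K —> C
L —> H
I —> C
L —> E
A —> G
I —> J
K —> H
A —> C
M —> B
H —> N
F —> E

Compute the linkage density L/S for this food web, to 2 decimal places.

There are L = 26 links among S = 14 species.
L/S = 26/14 = 1.8571 ≈ 1.86.

L/S = 1.86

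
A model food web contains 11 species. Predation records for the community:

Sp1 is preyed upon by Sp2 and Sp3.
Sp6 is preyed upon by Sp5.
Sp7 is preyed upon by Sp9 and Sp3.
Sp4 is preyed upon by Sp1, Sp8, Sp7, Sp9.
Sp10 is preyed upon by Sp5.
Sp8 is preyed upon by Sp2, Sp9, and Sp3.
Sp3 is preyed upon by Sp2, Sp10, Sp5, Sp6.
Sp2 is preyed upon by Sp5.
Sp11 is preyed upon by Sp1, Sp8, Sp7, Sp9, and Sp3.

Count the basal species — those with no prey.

Basal species (no prey listed): Sp11, Sp4.
Count: 2.

2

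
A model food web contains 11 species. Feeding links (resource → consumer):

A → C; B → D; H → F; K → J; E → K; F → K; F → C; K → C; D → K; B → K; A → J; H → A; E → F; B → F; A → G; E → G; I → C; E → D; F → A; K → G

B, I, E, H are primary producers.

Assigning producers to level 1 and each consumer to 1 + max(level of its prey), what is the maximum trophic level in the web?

Producers (level 1): B, I, E, H.
B → D → K → G gives G level 4.
No species has a prey at level 4, so no species reaches level 5.

4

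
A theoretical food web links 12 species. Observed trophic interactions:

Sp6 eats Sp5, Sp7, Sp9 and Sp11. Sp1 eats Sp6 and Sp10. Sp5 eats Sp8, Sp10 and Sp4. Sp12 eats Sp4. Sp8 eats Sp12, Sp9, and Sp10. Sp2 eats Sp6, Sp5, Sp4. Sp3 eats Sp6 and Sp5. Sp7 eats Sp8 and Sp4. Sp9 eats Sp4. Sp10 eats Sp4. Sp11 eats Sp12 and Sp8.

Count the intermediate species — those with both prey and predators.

Intermediate species (has both prey and predators): Sp12, Sp10, Sp9, Sp8, Sp7, Sp11, Sp5, Sp6.
Count: 8.

8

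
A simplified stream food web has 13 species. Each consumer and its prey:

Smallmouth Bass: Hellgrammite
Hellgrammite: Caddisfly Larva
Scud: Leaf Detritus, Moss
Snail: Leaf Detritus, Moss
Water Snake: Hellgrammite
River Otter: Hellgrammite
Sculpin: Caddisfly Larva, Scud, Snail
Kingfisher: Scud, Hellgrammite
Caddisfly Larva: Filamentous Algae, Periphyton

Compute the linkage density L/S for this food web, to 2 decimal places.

L/S = 1.15

There are L = 15 links among S = 13 species.
L/S = 15/13 = 1.1538 ≈ 1.15.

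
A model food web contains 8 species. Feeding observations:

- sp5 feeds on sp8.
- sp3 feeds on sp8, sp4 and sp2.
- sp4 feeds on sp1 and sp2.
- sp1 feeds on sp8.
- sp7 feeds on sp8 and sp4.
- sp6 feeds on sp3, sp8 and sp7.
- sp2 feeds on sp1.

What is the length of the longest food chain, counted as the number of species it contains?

6 species

One longest chain: sp8 → sp1 → sp2 → sp4 → sp7 → sp6.
It has 6 species and 5 links.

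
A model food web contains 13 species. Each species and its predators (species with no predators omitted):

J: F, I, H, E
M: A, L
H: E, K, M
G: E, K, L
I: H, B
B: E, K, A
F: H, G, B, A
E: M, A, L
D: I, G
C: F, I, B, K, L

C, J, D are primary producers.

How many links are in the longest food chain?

One longest chain: C → F → H → E → M → A.
It has 6 species and 5 links.

5 links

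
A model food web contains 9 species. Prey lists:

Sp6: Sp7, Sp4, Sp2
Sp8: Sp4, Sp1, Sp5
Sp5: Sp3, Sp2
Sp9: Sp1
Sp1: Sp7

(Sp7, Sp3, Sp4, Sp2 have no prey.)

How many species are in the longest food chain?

One longest chain: Sp7 → Sp1 → Sp8.
It has 3 species and 2 links.

3 species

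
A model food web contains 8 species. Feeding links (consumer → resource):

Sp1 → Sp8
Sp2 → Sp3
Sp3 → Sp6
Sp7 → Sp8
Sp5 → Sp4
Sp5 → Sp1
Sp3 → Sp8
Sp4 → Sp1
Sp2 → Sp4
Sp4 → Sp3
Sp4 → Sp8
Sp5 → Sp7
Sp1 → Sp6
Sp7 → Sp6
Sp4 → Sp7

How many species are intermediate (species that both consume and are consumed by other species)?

4

Intermediate species (has both prey and predators): Sp1, Sp3, Sp7, Sp4.
Count: 4.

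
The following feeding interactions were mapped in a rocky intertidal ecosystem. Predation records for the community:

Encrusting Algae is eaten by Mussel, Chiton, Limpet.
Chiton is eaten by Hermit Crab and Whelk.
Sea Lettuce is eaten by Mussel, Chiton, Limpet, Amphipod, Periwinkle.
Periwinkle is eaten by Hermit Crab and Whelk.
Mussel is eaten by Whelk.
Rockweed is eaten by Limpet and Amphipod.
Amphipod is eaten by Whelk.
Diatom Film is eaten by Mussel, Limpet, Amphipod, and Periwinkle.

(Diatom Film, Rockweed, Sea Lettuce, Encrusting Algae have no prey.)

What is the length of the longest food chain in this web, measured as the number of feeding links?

One longest chain: Diatom Film → Periwinkle → Whelk.
It has 3 species and 2 links.

2 links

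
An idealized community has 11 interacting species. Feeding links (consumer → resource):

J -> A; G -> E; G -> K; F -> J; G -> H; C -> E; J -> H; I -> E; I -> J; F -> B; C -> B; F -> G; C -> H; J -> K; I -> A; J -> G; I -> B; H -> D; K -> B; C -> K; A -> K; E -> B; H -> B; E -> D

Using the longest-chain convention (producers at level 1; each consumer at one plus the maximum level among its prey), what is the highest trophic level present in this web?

Producers (level 1): B, D.
B → K → A → J → F gives F level 5.
No species has a prey at level 5, so no species reaches level 6.

5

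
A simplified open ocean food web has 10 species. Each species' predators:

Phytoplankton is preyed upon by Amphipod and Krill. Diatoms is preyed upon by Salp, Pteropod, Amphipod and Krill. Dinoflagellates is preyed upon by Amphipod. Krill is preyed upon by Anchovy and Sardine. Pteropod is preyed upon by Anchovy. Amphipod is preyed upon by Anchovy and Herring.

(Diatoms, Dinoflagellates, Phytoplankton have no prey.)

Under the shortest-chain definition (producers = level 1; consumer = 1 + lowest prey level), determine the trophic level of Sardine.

Diatoms is a producer → level 1.
Krill eats Diatoms → level 2.
Sardine eats Krill → level 3.
No prey of Sardine is below level 2, so 3 is the minimum.

Trophic level 3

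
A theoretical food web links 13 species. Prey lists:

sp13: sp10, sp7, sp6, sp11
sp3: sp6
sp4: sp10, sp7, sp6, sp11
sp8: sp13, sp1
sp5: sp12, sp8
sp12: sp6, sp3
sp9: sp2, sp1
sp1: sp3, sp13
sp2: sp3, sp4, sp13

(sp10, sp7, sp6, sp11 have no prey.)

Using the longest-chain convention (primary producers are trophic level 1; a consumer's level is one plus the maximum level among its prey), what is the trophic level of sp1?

sp6 is a producer → level 1.
sp3 eats sp6 → level 2.
sp1 eats sp3 (level 2); other prey at levels: sp13 2 → level 3.

Trophic level 3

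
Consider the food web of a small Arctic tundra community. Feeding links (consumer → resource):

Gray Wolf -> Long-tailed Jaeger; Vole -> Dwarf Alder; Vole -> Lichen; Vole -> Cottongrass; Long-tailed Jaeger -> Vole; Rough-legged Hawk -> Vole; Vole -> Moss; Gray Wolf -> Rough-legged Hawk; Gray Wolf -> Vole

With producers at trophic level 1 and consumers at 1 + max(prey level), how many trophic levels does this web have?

Producers (level 1): Lichen, Cottongrass, Dwarf Alder, Moss.
Lichen → Vole → Rough-legged Hawk → Gray Wolf gives Gray Wolf level 4.
No species has a prey at level 4, so no species reaches level 5.

4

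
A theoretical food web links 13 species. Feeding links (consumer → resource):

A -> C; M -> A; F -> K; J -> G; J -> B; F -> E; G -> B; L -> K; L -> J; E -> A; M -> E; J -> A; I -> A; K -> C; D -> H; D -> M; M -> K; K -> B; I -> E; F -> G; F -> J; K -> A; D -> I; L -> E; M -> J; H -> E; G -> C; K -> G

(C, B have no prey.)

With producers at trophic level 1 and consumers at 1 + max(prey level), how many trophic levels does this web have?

5

Producers (level 1): C, B.
C → A → E → H → D gives D level 5.
No species has a prey at level 5, so no species reaches level 6.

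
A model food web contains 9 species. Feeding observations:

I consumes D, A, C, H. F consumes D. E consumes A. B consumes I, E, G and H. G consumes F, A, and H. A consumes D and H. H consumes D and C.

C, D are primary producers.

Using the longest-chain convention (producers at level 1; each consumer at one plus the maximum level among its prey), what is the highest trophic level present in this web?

5

Producers (level 1): C, D.
C → H → A → E → B gives B level 5.
No species has a prey at level 5, so no species reaches level 6.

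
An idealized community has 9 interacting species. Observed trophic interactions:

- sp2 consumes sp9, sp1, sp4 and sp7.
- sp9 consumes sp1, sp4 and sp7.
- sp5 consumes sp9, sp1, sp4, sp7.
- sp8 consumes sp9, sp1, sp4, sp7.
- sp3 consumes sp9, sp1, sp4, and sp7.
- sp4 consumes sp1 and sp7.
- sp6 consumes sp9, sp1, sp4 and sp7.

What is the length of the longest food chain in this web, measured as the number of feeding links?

3 links

One longest chain: sp7 → sp4 → sp9 → sp5.
It has 4 species and 3 links.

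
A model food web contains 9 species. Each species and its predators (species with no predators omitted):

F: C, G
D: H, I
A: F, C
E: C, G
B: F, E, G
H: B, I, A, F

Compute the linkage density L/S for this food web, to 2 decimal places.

L/S = 1.67

There are L = 15 links among S = 9 species.
L/S = 15/9 = 1.6667 ≈ 1.67.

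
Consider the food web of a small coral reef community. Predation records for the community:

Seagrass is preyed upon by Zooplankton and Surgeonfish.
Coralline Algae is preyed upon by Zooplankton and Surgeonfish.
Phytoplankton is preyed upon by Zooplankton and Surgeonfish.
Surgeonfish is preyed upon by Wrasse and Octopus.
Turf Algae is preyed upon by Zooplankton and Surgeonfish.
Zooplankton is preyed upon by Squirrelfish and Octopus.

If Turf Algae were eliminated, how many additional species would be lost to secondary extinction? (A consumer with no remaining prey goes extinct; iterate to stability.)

0

Remove Turf Algae.
Every predator of it retains at least one other prey: Surgeonfish still has Seagrass, Coralline Algae, Phytoplankton; Zooplankton still has Seagrass, Coralline Algae, Phytoplankton.
No consumer loses all prey, so no secondary extinctions occur.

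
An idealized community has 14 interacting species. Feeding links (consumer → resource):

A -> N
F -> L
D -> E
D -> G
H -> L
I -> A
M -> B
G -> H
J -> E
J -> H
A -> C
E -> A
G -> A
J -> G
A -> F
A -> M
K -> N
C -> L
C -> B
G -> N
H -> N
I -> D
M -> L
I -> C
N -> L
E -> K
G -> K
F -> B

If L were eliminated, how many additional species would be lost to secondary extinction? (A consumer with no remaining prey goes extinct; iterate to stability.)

Remove L.
Round 1: N (all prey gone) → extinct.
Round 2: H (all prey gone), K (all prey gone) → extinct.
No further losses. Total secondary extinctions: 3.

3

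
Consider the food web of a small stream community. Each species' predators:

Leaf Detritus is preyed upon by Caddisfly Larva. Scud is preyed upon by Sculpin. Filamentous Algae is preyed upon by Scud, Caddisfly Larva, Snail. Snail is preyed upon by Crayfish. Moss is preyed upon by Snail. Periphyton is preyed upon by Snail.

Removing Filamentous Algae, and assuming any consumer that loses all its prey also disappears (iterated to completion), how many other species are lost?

2

Remove Filamentous Algae.
Round 1: Scud (all prey gone) → extinct.
Round 2: Sculpin (all prey gone) → extinct.
No further losses. Total secondary extinctions: 2.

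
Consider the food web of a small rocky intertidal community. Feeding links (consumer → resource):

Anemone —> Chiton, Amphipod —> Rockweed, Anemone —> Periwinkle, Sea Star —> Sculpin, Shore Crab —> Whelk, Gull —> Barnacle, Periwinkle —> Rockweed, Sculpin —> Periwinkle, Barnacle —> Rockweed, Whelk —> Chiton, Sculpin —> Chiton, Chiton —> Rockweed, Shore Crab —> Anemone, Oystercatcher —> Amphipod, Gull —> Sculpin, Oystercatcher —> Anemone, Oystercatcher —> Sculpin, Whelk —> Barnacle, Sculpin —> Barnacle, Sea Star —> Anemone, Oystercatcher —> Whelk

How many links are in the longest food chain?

3 links

One longest chain: Rockweed → Barnacle → Whelk → Oystercatcher.
It has 4 species and 3 links.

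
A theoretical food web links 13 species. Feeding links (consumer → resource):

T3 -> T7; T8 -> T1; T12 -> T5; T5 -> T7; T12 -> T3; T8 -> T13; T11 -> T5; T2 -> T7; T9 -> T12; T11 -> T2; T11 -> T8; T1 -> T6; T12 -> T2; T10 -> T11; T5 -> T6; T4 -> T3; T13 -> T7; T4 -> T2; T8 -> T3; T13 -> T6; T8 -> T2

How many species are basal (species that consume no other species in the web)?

Basal species (no prey listed): T7, T6.
Count: 2.

2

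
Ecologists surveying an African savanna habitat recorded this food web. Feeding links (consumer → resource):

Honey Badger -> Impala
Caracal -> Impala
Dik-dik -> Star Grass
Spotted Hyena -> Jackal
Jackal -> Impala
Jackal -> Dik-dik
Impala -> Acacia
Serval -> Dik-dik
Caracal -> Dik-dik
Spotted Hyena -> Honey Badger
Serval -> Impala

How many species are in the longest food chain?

One longest chain: Acacia → Impala → Honey Badger → Spotted Hyena.
It has 4 species and 3 links.

4 species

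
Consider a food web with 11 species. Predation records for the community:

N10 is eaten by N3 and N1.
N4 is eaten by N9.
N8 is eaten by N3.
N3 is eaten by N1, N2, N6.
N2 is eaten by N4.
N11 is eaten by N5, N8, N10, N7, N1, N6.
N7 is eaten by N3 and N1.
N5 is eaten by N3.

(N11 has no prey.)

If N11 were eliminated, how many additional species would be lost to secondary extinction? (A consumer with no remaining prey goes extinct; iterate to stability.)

10

Remove N11.
Round 1: N5 (all prey gone), N7 (all prey gone), N10 (all prey gone), N8 (all prey gone) → extinct.
Round 2: N3 (all prey gone) → extinct.
Round 3: N2 (all prey gone), N6 (all prey gone), N1 (all prey gone) → extinct.
Round 4: N4 (all prey gone) → extinct.
Round 5: N9 (all prey gone) → extinct.
No further losses. Total secondary extinctions: 10.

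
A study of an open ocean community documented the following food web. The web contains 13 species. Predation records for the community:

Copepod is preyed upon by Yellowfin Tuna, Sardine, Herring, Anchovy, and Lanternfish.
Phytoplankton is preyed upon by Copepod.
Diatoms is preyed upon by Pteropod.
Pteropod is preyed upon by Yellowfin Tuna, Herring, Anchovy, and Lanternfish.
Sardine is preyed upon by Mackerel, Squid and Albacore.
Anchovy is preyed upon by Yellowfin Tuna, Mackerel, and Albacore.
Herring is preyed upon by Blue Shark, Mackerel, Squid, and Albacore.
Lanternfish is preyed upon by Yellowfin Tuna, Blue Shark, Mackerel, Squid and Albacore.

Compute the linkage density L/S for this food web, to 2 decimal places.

L/S = 2.00

There are L = 26 links among S = 13 species.
L/S = 26/13 = 2.0000 ≈ 2.00.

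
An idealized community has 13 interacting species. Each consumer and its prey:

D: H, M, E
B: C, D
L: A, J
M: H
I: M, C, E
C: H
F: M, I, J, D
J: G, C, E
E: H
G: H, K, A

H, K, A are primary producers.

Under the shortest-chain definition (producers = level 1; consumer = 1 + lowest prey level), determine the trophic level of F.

H is a producer → level 1.
D eats H → level 2.
F eats D → level 3.
No prey of F is below level 2, so 3 is the minimum.

Trophic level 3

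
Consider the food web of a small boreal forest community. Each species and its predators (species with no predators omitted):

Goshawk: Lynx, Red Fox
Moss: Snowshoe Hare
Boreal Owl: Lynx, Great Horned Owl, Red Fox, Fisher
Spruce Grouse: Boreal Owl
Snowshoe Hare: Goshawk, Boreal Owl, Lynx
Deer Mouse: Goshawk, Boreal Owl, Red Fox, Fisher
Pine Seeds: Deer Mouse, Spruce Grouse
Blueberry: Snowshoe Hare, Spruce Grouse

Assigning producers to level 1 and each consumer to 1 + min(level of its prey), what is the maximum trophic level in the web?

4

Producers (level 1): Blueberry, Pine Seeds, Moss.
Following each consumer down to its lowest-level prey: Blueberry → Snowshoe Hare → Boreal Owl → Great Horned Owl (levels 1 through 4).
All prey of Great Horned Owl (Boreal Owl 3) are at level 3 or above, so Great Horned Owl is at level 1 + 3 = 4.
Every consumer has at least one prey at level 3 or below, so none exceeds level 4.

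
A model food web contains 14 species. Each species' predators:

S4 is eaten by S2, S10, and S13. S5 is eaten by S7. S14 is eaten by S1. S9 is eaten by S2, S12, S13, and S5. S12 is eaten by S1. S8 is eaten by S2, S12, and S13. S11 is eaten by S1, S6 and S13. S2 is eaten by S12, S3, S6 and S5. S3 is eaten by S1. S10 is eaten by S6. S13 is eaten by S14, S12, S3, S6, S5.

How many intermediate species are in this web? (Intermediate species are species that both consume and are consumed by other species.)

Intermediate species (has both prey and predators): S2, S13, S10, S14, S5, S3, S12.
Count: 7.

7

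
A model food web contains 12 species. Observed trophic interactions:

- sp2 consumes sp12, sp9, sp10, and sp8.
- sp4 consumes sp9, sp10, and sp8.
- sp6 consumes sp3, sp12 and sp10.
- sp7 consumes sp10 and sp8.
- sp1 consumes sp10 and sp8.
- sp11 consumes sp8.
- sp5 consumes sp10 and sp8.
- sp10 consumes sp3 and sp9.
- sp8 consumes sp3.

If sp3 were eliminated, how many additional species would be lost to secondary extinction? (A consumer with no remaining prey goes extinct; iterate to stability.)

Remove sp3.
Round 1: sp8 (all prey gone) → extinct.
Round 2: sp11 (all prey gone) → extinct.
No further losses. Total secondary extinctions: 2.

2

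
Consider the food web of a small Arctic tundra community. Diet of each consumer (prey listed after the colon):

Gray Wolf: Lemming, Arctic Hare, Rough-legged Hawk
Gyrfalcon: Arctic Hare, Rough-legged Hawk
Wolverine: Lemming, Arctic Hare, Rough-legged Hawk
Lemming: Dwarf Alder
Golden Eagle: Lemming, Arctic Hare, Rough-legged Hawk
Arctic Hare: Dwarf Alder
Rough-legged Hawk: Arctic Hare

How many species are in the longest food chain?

One longest chain: Dwarf Alder → Arctic Hare → Rough-legged Hawk → Gray Wolf.
It has 4 species and 3 links.

4 species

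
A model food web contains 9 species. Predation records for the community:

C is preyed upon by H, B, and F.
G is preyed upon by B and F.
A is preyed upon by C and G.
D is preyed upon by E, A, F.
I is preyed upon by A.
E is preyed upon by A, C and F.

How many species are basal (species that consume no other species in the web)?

Basal species (no prey listed): I, D.
Count: 2.

2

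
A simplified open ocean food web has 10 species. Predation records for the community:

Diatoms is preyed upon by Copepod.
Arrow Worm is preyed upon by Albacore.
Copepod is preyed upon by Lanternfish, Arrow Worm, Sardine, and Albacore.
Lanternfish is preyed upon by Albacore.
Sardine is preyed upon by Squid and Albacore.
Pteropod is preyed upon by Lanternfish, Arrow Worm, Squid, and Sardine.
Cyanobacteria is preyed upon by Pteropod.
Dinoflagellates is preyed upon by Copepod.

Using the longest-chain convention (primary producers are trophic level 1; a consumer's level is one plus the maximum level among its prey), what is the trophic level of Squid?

Trophic level 4

Cyanobacteria is a producer → level 1.
Pteropod eats Cyanobacteria → level 2.
Sardine eats Pteropod (level 2); other prey at levels: Copepod 2 → level 3.
Squid eats Sardine (level 3); other prey at levels: Pteropod 2 → level 4.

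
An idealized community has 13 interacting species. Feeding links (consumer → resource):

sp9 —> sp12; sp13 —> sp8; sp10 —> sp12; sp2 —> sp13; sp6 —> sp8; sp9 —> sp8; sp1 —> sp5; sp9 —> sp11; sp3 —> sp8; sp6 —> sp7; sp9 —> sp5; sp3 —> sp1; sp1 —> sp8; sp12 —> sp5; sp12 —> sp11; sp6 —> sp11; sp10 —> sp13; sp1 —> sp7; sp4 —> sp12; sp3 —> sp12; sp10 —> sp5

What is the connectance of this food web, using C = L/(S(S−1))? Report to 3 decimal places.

The web has S = 13 species and L = 21 feeding links.
C = L / (S(S−1)) = 21 / 156 = 0.1346 ≈ 0.135.

C = 0.135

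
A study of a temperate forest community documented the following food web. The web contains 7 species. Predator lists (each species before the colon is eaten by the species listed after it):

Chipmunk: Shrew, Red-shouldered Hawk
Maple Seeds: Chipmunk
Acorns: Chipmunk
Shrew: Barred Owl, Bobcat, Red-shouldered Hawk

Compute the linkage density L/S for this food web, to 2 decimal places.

L/S = 1.00

There are L = 7 links among S = 7 species.
L/S = 7/7 = 1.0000 ≈ 1.00.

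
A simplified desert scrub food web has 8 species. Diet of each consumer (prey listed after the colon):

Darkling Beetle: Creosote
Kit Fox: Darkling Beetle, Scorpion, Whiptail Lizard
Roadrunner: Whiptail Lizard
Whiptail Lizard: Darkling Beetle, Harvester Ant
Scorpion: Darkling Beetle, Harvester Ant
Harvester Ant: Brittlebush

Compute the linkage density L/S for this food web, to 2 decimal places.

There are L = 10 links among S = 8 species.
L/S = 10/8 = 1.2500 ≈ 1.25.

L/S = 1.25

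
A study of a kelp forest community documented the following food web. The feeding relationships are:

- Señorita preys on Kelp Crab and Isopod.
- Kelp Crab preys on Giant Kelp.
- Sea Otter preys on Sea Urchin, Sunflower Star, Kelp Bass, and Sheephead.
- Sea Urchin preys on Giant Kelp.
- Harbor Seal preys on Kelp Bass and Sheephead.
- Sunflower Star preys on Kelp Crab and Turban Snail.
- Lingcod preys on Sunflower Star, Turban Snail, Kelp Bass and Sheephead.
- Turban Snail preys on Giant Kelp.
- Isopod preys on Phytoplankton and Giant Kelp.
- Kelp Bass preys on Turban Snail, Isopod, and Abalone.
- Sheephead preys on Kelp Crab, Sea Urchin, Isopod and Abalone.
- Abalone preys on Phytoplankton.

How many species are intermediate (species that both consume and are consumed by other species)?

8

Intermediate species (has both prey and predators): Isopod, Turban Snail, Sea Urchin, Abalone, Kelp Crab, Kelp Bass, Sheephead, Sunflower Star.
Count: 8.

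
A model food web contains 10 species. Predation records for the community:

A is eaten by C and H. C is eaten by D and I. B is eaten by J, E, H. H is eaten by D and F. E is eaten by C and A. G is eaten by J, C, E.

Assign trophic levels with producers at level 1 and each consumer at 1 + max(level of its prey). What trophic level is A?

B is a producer → level 1.
E eats B (level 1); other prey at levels: G 1 → level 2.
A eats E → level 3.

Trophic level 3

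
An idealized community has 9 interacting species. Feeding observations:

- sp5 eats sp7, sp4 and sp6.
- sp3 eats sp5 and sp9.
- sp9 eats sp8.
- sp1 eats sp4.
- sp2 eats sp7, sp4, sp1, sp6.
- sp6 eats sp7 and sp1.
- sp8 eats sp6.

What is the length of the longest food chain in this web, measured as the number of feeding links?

5 links

One longest chain: sp4 → sp1 → sp6 → sp8 → sp9 → sp3.
It has 6 species and 5 links.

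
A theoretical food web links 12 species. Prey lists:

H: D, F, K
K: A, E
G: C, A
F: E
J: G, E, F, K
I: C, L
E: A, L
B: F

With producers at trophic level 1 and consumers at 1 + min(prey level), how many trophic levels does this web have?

4

Producers (level 1): C, A, D, L.
Following each consumer down to its lowest-level prey: A → E → F → B (levels 1 through 4).
All prey of B (F 3) are at level 3 or above, so B is at level 1 + 3 = 4.
Every consumer has at least one prey at level 3 or below, so none exceeds level 4.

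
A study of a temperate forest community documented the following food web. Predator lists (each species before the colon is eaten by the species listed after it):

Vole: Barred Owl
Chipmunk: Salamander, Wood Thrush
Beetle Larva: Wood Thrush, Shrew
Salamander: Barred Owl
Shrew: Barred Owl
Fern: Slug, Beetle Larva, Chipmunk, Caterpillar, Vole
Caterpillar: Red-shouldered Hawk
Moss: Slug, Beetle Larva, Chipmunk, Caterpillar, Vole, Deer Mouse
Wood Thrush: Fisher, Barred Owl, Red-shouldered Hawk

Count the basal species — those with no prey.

2

Basal species (no prey listed): Fern, Moss.
Count: 2.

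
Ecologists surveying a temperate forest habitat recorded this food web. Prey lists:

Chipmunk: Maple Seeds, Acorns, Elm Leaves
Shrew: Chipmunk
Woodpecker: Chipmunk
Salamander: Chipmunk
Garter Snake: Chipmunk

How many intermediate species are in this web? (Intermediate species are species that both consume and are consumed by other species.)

Intermediate species (has both prey and predators): Chipmunk.
Count: 1.

1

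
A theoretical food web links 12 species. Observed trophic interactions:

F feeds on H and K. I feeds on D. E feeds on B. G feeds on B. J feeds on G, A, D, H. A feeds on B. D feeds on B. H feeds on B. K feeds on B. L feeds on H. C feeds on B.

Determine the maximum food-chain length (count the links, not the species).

One longest chain: B → D → I.
It has 3 species and 2 links.

2 links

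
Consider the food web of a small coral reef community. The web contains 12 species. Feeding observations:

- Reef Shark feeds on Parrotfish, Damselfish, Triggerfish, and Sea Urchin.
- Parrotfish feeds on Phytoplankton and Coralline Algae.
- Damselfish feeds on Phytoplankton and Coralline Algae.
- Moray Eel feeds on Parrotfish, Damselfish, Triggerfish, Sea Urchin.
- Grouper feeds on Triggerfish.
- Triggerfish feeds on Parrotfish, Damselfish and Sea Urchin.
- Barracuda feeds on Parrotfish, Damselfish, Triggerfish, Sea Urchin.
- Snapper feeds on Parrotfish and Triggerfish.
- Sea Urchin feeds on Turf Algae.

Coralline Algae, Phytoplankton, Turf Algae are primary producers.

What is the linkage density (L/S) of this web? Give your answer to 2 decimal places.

L/S = 1.92

There are L = 23 links among S = 12 species.
L/S = 23/12 = 1.9167 ≈ 1.92.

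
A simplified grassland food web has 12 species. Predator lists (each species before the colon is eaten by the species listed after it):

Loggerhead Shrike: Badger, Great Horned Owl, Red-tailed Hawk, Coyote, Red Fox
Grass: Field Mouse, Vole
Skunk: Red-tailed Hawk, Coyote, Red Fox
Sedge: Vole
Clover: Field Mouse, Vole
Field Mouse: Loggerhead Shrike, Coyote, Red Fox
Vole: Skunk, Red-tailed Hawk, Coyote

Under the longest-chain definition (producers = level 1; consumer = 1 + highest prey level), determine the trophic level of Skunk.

Trophic level 3

Clover is a producer → level 1.
Vole eats Clover (level 1); other prey at levels: Sedge 1, Grass 1 → level 2.
Skunk eats Vole → level 3.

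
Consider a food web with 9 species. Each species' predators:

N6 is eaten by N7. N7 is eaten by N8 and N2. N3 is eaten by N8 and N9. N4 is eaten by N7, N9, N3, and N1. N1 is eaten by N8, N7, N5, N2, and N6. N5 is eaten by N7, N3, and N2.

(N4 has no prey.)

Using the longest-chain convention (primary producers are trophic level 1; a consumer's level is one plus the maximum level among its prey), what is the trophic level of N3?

N4 is a producer → level 1.
N1 eats N4 → level 2.
N5 eats N1 → level 3.
N3 eats N5 (level 3); other prey at levels: N4 1 → level 4.

Trophic level 4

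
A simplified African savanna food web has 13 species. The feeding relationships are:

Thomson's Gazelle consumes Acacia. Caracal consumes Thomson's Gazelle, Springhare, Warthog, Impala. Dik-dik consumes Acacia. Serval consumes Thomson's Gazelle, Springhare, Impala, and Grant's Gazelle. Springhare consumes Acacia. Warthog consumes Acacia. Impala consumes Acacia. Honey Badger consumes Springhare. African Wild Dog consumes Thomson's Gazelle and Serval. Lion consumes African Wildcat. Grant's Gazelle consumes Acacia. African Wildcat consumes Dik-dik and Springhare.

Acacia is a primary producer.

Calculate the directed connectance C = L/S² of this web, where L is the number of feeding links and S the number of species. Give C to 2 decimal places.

C = 0.12

The web has S = 13 species and L = 20 feeding links.
C = L / S² = 20 / 169 = 0.1183 ≈ 0.12.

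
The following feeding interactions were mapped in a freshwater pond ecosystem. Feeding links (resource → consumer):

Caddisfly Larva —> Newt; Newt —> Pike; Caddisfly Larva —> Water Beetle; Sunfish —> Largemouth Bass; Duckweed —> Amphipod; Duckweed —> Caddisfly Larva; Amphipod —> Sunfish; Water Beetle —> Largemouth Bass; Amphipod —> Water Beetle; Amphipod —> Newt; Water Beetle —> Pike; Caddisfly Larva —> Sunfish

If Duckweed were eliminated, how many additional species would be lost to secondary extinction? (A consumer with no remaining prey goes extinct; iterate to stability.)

7

Remove Duckweed.
Round 1: Amphipod (all prey gone), Caddisfly Larva (all prey gone) → extinct.
Round 2: Sunfish (all prey gone), Newt (all prey gone), Water Beetle (all prey gone) → extinct.
Round 3: Pike (all prey gone), Largemouth Bass (all prey gone) → extinct.
No further losses. Total secondary extinctions: 7.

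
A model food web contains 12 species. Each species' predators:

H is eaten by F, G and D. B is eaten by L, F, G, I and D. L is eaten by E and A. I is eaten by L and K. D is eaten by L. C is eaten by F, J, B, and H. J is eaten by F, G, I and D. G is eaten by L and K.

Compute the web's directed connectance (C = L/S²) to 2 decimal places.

The web has S = 12 species and L = 23 feeding links.
C = L / S² = 23 / 144 = 0.1597 ≈ 0.16.

C = 0.16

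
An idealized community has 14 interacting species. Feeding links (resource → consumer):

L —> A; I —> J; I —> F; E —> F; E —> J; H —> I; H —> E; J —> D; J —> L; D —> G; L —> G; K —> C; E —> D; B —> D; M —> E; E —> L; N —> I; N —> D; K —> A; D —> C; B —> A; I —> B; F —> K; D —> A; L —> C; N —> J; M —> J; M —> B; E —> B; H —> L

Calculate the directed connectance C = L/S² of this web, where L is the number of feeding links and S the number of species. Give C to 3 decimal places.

The web has S = 14 species and L = 30 feeding links.
C = L / S² = 30 / 196 = 0.1531 ≈ 0.153.

C = 0.153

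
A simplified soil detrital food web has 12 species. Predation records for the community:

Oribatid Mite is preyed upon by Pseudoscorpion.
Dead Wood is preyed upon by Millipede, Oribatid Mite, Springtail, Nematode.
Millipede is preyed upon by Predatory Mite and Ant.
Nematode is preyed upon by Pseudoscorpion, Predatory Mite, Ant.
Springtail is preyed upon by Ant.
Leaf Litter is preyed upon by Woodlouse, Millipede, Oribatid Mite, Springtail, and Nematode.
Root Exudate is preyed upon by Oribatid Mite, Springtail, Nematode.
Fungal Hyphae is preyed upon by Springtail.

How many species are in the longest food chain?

One longest chain: Leaf Litter → Millipede → Predatory Mite.
It has 3 species and 2 links.

3 species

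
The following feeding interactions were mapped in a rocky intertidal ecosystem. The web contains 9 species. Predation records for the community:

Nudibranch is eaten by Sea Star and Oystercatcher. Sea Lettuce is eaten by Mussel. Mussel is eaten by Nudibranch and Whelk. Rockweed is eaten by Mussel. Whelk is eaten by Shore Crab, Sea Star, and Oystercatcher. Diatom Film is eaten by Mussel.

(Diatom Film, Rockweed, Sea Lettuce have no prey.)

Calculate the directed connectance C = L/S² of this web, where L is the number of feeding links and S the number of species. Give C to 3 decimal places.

The web has S = 9 species and L = 10 feeding links.
C = L / S² = 10 / 81 = 0.1235 ≈ 0.123.

C = 0.123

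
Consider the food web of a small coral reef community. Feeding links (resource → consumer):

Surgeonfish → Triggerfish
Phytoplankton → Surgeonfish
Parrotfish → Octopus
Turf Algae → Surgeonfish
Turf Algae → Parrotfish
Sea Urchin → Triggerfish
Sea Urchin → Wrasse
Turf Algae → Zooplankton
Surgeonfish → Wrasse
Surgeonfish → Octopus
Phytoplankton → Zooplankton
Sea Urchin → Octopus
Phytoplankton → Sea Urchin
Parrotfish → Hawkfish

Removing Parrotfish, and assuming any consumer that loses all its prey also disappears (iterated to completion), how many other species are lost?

Remove Parrotfish.
Round 1: Hawkfish (all prey gone) → extinct.
No further losses. Total secondary extinctions: 1.

1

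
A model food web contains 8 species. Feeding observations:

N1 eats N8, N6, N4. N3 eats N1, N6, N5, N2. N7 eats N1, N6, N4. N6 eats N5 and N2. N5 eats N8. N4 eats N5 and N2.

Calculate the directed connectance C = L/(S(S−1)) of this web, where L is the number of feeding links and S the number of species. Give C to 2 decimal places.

The web has S = 8 species and L = 15 feeding links.
C = L / (S(S−1)) = 15 / 56 = 0.2679 ≈ 0.27.

C = 0.27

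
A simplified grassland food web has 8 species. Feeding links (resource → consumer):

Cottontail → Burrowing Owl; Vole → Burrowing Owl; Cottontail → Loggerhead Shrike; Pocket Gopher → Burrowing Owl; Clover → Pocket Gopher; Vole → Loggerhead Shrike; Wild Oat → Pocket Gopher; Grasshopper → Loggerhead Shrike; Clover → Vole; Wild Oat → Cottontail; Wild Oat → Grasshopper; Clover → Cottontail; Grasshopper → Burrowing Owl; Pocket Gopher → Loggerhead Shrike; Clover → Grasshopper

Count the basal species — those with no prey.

2

Basal species (no prey listed): Wild Oat, Clover.
Count: 2.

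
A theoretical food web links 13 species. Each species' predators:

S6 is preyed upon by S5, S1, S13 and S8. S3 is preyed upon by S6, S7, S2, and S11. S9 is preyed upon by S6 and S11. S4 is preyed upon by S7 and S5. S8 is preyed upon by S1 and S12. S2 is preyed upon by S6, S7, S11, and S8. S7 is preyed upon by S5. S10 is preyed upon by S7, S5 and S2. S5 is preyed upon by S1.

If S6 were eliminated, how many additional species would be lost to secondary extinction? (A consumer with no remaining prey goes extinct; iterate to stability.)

1

Remove S6.
Round 1: S13 (all prey gone) → extinct.
No further losses. Total secondary extinctions: 1.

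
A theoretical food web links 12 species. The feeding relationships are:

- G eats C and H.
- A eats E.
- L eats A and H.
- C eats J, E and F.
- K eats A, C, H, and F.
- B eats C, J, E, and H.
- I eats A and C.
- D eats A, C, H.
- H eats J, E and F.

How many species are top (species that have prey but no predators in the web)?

Top species (has prey, but nothing eats it): L, B, G, D, K, I.
Count: 6.

6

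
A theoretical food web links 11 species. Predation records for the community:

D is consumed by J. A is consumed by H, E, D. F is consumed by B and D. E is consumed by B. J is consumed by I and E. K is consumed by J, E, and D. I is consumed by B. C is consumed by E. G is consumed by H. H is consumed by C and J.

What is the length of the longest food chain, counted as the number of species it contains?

5 species

One longest chain: A → D → J → I → B.
It has 5 species and 4 links.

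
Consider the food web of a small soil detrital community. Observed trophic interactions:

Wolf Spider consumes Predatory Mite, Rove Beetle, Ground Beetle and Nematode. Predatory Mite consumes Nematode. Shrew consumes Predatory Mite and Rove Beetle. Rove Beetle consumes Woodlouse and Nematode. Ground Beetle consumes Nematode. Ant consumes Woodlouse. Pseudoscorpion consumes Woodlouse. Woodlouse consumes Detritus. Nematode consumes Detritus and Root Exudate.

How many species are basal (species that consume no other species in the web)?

Basal species (no prey listed): Root Exudate, Detritus.
Count: 2.

2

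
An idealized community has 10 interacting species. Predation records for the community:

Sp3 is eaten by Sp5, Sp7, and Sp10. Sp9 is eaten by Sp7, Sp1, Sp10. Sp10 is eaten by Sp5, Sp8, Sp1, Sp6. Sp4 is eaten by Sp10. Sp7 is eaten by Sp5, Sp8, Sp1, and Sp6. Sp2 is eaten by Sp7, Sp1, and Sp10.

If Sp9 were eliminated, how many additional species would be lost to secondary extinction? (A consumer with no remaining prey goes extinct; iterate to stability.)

Remove Sp9.
Every predator of it retains at least one other prey: Sp7 still has Sp2, Sp3; Sp10 still has Sp2, Sp4, Sp3; Sp1 still has Sp2, Sp7, Sp10.
No consumer loses all prey, so no secondary extinctions occur.

0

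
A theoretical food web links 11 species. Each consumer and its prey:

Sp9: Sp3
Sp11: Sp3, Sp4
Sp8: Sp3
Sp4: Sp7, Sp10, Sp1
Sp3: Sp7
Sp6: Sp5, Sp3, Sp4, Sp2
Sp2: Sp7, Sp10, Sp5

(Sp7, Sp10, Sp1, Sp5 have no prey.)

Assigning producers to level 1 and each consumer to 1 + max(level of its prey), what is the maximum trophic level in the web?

3

Producers (level 1): Sp7, Sp10, Sp1, Sp5.
Sp7 → Sp3 → Sp8 gives Sp8 level 3.
No species has a prey at level 3, so no species reaches level 4.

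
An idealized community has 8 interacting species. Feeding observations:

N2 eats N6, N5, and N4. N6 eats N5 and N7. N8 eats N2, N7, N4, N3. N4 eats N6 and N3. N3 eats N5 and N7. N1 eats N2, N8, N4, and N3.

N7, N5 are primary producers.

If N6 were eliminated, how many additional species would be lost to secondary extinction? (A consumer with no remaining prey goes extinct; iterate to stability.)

0

Remove N6.
Every predator of it retains at least one other prey: N4 still has N3; N2 still has N5, N4.
No consumer loses all prey, so no secondary extinctions occur.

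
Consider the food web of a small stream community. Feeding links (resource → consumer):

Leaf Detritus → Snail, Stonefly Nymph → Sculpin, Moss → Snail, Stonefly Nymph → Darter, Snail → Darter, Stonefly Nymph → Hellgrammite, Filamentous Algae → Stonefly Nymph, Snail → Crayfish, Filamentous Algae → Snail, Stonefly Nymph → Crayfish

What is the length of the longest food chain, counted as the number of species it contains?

3 species

One longest chain: Filamentous Algae → Stonefly Nymph → Hellgrammite.
It has 3 species and 2 links.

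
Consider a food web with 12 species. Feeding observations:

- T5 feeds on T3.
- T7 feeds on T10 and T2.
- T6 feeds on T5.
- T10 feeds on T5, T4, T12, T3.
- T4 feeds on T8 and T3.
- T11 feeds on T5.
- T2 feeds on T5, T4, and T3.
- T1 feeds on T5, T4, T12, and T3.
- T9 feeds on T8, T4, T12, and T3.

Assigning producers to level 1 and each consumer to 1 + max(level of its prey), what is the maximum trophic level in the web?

Producers (level 1): T8, T3, T12.
T8 → T4 → T2 → T7 gives T7 level 4.
No species has a prey at level 4, so no species reaches level 5.

4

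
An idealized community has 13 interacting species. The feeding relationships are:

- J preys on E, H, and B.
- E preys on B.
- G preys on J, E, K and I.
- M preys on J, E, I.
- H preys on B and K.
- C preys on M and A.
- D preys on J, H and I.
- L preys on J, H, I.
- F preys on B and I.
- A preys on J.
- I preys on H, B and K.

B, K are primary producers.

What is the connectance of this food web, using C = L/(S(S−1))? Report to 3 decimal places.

The web has S = 13 species and L = 27 feeding links.
C = L / (S(S−1)) = 27 / 156 = 0.1731 ≈ 0.173.

C = 0.173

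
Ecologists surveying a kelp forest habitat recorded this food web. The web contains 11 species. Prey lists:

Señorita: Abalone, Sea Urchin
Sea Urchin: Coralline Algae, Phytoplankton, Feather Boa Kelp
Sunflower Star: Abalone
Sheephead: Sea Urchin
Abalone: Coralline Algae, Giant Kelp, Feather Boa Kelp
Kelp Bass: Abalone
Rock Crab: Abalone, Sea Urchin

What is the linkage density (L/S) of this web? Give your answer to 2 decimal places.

L/S = 1.18

There are L = 13 links among S = 11 species.
L/S = 13/11 = 1.1818 ≈ 1.18.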